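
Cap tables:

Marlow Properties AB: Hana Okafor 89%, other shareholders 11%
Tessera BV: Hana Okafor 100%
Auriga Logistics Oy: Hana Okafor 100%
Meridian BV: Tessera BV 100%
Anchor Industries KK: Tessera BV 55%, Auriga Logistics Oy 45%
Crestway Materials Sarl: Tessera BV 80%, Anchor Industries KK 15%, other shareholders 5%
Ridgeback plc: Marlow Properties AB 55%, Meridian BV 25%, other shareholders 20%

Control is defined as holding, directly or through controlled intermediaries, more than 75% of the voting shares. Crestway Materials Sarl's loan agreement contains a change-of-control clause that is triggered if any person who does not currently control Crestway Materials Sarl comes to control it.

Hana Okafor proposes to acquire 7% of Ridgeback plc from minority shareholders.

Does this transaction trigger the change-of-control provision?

The purchase changes only Hana's holdings, so Hana is the only person who could newly come to control Crestway.
Hana holds 100% of Tessera, so Hana controls Tessera.
Hana holds 100% of Auriga, so Hana controls Auriga.
Tessera and Auriga together hold 55% + 45% = 100% of Anchor, so Hana controls Anchor.
Tessera and Anchor together hold 80% + 15% = 95% of Crestway, so Hana controls Crestway.
So Hana already controls Crestway before the transaction.
After the purchase, Hana holds 7% of Ridgeback directly.
Hana controlled Crestway already, so this is not a new person acquiring control; every other person's position is unchanged or reduced.
No new person acquires control, so the clause is not triggered.

No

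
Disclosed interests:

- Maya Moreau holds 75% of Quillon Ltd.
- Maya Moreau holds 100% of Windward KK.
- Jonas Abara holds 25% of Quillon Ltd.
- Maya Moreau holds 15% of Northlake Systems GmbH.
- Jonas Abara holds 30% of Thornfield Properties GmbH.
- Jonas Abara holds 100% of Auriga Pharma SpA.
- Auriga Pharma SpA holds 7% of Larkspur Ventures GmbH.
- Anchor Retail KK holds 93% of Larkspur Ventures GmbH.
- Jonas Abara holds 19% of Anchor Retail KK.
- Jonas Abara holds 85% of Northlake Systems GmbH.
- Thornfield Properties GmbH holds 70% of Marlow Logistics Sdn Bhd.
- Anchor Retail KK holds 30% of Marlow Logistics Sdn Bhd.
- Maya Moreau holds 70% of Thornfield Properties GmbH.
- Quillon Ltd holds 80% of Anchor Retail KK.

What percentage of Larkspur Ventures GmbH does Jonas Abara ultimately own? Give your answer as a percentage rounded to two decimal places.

43.27%

Jonas reaches Larkspur along 3 paths.
Via Auriga: 100% × 7% = 7%.
Via Quillon → Anchor: 25% × 80% × 93% = 18.6%.
Via Anchor: 19% × 93% = 17.67%.
Total: 7% + 18.6% + 17.67% = 43.27%.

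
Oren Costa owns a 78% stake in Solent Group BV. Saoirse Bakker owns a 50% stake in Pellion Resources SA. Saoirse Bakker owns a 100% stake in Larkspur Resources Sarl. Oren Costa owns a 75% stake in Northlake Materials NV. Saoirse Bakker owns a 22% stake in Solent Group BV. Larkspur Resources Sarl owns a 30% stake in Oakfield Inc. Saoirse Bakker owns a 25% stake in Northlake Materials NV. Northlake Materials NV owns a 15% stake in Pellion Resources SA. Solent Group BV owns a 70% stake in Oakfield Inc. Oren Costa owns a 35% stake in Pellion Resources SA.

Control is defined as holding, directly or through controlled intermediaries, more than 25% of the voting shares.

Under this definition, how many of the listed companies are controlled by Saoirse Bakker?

3

Saoirse holds 100% of Larkspur, so Saoirse controls Larkspur.
Saoirse holds 50% of Pellion, so Saoirse controls Pellion.
Larkspur holds 30% of Oakfield, so Saoirse controls Oakfield.
No other company's threshold is met.
Saoirse controls 3 companies.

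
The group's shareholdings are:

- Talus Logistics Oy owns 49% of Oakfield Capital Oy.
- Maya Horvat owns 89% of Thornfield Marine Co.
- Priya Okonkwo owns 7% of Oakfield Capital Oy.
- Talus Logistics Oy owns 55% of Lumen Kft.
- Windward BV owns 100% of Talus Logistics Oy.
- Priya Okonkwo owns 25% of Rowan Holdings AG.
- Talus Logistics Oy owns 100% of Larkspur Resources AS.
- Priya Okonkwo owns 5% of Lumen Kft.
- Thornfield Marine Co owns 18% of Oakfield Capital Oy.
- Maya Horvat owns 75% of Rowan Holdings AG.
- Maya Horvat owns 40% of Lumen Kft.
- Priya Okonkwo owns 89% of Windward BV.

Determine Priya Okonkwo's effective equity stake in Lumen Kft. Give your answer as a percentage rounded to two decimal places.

53.95%

Priya reaches Lumen along 2 paths.
Direct stake: 5% = 5%.
Via Windward → Talus: 89% × 100% × 55% = 48.95%.
Total: 5% + 48.95% = 53.95%.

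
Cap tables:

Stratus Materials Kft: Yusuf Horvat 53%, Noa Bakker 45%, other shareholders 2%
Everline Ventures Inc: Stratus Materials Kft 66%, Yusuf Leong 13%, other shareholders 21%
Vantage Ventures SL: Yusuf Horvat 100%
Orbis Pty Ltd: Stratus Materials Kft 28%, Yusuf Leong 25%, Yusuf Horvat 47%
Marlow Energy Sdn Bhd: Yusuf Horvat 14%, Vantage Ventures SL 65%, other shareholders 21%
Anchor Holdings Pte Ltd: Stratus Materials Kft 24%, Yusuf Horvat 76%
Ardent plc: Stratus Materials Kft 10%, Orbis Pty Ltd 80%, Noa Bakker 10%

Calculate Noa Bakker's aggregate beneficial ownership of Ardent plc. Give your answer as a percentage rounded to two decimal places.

24.58%

Noa reaches Ardent along 3 paths.
Via Stratus: 45% × 10% = 4.5%.
Via Stratus → Orbis: 45% × 28% × 80% = 10.08%.
Direct stake: 10% = 10%.
Total: 4.5% + 10.08% + 10% = 24.58%.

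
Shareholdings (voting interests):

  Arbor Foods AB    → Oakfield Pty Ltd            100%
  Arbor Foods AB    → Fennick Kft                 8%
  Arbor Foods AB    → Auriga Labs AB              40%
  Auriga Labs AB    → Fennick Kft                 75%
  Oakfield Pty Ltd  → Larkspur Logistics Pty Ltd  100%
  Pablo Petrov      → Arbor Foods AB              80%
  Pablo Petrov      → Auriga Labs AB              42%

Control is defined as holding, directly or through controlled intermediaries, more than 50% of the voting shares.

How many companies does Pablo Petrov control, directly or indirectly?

Pablo holds 80% of Arbor, so Pablo controls Arbor.
Arbor and Pablo together hold 40% + 42% = 82% of Auriga, so Pablo controls Auriga.
Arbor holds 100% of Oakfield, so Pablo controls Oakfield.
Auriga and Arbor together hold 75% + 8% = 83% of Fennick, so Pablo controls Fennick.
Oakfield holds 100% of Larkspur, so Pablo controls Larkspur.
Pablo controls 5 companies.

5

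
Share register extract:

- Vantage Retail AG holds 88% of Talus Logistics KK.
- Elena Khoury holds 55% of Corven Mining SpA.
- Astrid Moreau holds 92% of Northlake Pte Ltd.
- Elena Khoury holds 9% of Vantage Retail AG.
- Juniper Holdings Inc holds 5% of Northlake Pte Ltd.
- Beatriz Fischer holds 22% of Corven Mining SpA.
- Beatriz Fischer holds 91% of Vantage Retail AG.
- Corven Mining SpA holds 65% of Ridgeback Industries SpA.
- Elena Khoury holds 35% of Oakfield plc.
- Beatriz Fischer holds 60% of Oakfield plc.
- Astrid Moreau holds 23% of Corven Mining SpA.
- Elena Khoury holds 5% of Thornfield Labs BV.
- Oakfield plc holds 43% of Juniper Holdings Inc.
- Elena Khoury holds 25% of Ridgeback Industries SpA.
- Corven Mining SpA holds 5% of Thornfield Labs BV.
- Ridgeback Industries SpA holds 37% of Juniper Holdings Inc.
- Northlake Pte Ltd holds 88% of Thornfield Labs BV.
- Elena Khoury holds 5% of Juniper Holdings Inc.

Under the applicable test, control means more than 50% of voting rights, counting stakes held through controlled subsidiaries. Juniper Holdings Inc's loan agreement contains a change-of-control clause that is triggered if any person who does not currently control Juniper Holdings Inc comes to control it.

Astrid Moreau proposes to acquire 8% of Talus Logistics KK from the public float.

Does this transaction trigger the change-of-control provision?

The purchase changes only Astrid's holdings, so Astrid is the only person who could newly come to control Juniper.
Astrid holds 92% of Northlake, so Astrid controls Northlake.
Northlake holds 88% of Thornfield, so Astrid controls Thornfield.
Neither Astrid nor any entity Astrid controls holds any voting interest in Juniper.
So before the transaction, Astrid does not control Juniper.
After the purchase, Astrid holds 8% of Talus directly.
Astrid's side now holds 8% of Talus, not > 50%, so Astrid still does not control Talus.
After the transaction, neither Astrid nor any entity Astrid controls holds a voting interest in Juniper, so Astrid still does not control it.
No new person acquires control, so the clause is not triggered.

No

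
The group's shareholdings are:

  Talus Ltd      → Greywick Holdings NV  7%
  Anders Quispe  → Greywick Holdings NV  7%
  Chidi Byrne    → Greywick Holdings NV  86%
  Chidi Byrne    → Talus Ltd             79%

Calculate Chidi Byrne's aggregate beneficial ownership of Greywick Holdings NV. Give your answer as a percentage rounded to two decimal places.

91.53%

Chidi reaches Greywick along 2 paths.
Via Talus: 79% × 7% = 5.53%.
Direct stake: 86% = 86%.
Total: 5.53% + 86% = 91.53%.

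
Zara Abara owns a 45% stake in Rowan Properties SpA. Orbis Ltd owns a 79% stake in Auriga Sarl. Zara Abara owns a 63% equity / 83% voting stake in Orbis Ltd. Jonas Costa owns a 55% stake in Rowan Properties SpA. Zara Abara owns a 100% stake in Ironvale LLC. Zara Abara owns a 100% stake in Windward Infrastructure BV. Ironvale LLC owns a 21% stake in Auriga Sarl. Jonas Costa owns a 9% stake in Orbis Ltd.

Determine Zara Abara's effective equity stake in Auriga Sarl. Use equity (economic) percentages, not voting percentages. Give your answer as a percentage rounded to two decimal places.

70.77%

Zara reaches Auriga along 2 paths.
Via Orbis: 63% × 79% = 49.77%.
Via Ironvale: 100% × 21% = 21%.
Total: 49.77% + 21% = 70.77%.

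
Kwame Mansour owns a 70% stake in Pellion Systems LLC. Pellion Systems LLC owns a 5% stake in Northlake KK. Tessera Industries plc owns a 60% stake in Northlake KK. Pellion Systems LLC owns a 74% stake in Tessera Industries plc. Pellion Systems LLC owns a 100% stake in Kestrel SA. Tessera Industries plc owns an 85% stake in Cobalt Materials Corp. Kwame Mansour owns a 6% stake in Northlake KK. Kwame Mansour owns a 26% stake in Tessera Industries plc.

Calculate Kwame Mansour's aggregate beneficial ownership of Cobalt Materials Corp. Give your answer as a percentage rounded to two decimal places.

Kwame reaches Cobalt along 2 paths.
Via Tessera: 26% × 85% = 22.1%.
Via Pellion → Tessera: 70% × 74% × 85% = 44.03%.
Total: 22.1% + 44.03% = 66.13%.

66.13%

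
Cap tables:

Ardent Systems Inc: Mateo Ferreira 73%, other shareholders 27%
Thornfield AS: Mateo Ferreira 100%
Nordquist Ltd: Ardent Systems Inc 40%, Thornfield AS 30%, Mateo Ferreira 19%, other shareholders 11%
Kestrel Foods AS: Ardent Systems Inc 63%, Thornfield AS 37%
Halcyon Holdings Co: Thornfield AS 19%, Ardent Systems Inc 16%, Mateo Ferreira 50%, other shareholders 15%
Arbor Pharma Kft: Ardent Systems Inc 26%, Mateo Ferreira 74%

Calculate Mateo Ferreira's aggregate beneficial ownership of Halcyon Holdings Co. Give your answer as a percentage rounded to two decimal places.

Mateo reaches Halcyon along 3 paths.
Via Thornfield: 100% × 19% = 19%.
Via Ardent: 73% × 16% = 11.68%.
Direct stake: 50% = 50%.
Total: 19% + 11.68% + 50% = 80.68%.

80.68%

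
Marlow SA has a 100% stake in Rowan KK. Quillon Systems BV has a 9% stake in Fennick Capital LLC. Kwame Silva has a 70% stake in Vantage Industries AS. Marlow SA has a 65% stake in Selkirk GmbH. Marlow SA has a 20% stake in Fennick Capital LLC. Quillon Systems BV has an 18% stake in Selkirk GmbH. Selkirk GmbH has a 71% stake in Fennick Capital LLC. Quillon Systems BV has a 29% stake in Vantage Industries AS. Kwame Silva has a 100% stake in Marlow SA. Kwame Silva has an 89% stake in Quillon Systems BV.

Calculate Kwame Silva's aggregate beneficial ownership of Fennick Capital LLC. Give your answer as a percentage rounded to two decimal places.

Kwame reaches Fennick along 4 paths.
Via Quillon: 89% × 9% = 8.01%.
Via Quillon → Selkirk: 89% × 18% × 71% = 11.3742%.
Via Marlow → Selkirk: 100% × 65% × 71% = 46.15%.
Via Marlow: 100% × 20% = 20%.
Total: 8.01% + 11.3742% + 46.15% + 20% = 85.5342%.
Rounded: 85.53%.

85.53%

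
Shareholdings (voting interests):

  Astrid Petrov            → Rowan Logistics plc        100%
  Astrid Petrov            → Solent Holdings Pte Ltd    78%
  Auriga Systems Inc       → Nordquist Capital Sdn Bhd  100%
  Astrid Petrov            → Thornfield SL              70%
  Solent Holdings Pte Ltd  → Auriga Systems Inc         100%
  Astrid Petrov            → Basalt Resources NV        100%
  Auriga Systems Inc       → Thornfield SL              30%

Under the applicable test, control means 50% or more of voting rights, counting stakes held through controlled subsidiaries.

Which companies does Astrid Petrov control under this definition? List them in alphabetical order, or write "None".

Auriga Systems Inc, Basalt Resources NV, Nordquist Capital Sdn Bhd, Rowan Logistics plc, Solent Holdings Pte Ltd, Thornfield SL

Astrid holds 100% of Rowan, so Astrid controls Rowan.
Astrid holds 100% of Basalt, so Astrid controls Basalt.
Astrid holds 78% of Solent, so Astrid controls Solent.
Solent holds 100% of Auriga, so Astrid controls Auriga.
Auriga holds 100% of Nordquist, so Astrid controls Nordquist.
Astrid and Auriga together hold 70% + 30% = 100% of Thornfield, so Astrid controls Thornfield.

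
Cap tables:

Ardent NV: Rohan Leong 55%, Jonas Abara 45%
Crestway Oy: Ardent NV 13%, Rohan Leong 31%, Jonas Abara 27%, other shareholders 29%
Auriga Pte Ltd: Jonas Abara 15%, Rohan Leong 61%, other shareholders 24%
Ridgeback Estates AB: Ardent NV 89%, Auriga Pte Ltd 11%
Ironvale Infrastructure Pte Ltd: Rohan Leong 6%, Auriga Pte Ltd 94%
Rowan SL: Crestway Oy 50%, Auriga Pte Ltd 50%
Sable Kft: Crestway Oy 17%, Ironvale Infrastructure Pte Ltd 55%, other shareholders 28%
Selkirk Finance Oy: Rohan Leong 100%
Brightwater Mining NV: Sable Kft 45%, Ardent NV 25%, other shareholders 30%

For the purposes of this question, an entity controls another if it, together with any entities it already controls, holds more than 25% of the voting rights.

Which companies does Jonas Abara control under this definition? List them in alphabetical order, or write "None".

Ardent NV, Crestway Oy, Ridgeback Estates AB, Rowan SL

Jonas holds 45% of Ardent, so Jonas controls Ardent.
Ardent and Jonas together hold 13% + 27% = 40% of Crestway, so Jonas controls Crestway.
Ardent holds 89% of Ridgeback, so Jonas controls Ridgeback.
Crestway holds 50% of Rowan, so Jonas controls Rowan.
No other company's threshold is met.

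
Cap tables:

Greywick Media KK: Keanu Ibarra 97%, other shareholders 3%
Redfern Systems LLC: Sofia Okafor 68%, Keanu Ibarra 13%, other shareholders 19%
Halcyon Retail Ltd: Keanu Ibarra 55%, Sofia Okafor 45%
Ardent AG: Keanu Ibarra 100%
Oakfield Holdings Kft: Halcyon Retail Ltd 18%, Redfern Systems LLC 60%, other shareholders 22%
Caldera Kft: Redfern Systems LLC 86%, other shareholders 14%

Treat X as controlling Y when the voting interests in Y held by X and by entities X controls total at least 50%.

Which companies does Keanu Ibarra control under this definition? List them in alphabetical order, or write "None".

Ardent AG, Greywick Media KK, Halcyon Retail Ltd

Keanu holds 97% of Greywick, so Keanu controls Greywick.
Keanu holds 55% of Halcyon, so Keanu controls Halcyon.
Keanu holds 100% of Ardent, so Keanu controls Ardent.
No other company's threshold is met.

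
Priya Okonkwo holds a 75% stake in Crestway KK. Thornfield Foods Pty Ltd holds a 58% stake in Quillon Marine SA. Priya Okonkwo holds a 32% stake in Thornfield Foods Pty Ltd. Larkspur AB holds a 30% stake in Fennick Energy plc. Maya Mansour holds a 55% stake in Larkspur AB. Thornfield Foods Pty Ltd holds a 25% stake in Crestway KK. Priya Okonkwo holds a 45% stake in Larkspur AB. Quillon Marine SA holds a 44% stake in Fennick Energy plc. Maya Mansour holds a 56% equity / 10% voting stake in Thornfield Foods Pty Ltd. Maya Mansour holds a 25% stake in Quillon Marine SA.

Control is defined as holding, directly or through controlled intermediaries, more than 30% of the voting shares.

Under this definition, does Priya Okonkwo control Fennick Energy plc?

Yes

Priya holds 45% of Larkspur, so Priya controls Larkspur.
Priya holds 32% of Thornfield, so Priya controls Thornfield.
Thornfield holds 58% of Quillon, so Priya controls Quillon.
Quillon and Larkspur together hold 44% + 30% = 74% of Fennick, so Priya controls Fennick.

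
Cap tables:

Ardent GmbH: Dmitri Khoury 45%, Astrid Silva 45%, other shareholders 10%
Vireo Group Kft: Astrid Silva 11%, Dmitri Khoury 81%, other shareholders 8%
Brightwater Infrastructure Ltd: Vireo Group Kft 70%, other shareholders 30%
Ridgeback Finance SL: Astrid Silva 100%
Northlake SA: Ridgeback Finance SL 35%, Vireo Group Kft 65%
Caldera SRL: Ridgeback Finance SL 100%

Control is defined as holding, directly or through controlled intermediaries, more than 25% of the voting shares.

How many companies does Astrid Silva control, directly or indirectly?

4

Astrid holds 45% of Ardent, so Astrid controls Ardent.
Astrid holds 100% of Ridgeback, so Astrid controls Ridgeback.
Ridgeback holds 35% of Northlake, so Astrid controls Northlake.
Ridgeback holds 100% of Caldera, so Astrid controls Caldera.
No other company's threshold is met.
Astrid controls 4 companies.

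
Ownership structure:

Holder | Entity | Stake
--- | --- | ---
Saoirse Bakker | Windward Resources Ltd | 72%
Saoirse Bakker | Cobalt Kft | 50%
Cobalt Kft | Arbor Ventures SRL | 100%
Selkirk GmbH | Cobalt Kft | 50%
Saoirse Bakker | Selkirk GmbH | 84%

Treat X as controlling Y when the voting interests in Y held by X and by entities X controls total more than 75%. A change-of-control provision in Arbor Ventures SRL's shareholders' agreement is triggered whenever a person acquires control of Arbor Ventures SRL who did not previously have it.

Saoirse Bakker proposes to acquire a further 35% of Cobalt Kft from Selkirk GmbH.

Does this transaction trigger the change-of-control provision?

No

The purchase adds only to Saoirse's holdings (Selkirk's stake shrinks), so Saoirse is the only person who could newly come to control Arbor.
Saoirse holds 84% of Selkirk, so Saoirse controls Selkirk.
Saoirse and Selkirk together hold 50% + 50% = 100% of Cobalt, so Saoirse controls Cobalt.
Cobalt holds 100% of Arbor, so Saoirse controls Arbor.
So Saoirse already controls Arbor before the transaction.
After the purchase, Saoirse's direct stake in Cobalt rises to 50% + 35% = 85%, and Selkirk's stake falls to 15%.
Saoirse controlled Arbor already, so this is not a new person acquiring control; every other person's position is unchanged or reduced.
No new person acquires control, so the clause is not triggered.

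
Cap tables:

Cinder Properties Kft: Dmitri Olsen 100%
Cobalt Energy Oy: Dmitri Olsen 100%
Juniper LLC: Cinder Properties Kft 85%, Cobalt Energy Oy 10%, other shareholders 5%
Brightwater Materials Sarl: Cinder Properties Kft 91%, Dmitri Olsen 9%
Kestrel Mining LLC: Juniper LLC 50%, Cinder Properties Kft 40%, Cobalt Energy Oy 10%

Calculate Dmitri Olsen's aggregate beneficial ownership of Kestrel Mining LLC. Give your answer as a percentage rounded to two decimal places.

97.50%

Dmitri reaches Kestrel along 4 paths.
Via Cinder → Juniper: 100% × 85% × 50% = 42.5%.
Via Cobalt → Juniper: 100% × 10% × 50% = 5%.
Via Cinder: 100% × 40% = 40%.
Via Cobalt: 100% × 10% = 10%.
Total: 42.5% + 5% + 40% + 10% = 97.5%.
Rounded: 97.50%.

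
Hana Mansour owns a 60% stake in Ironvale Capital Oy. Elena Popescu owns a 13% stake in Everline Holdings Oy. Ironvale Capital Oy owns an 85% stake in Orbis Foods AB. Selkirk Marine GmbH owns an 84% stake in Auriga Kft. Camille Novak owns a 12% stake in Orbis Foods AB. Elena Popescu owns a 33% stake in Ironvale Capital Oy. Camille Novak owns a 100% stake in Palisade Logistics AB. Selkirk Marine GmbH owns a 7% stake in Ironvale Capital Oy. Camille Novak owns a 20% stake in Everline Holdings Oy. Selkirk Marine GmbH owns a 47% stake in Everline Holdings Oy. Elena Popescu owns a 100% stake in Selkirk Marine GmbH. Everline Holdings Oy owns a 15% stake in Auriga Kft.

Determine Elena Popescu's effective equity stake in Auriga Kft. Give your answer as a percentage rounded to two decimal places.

93.00%

Elena reaches Auriga along 3 paths.
Via Everline: 13% × 15% = 1.95%.
Via Selkirk → Everline: 100% × 47% × 15% = 7.05%.
Via Selkirk: 100% × 84% = 84%.
Total: 1.95% + 7.05% + 84% = 93%.
Rounded: 93.00%.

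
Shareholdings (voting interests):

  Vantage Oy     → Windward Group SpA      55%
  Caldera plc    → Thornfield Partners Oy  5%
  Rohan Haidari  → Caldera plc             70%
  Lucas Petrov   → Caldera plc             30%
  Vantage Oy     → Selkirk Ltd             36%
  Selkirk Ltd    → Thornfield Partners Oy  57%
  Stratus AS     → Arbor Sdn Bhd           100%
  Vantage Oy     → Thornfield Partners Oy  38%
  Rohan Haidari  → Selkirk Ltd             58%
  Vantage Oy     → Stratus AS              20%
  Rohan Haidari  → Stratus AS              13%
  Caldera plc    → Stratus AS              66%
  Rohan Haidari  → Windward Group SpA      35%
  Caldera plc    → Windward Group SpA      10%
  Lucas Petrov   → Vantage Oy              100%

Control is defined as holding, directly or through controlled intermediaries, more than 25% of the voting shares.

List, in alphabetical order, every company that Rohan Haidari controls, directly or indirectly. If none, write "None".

Arbor Sdn Bhd, Caldera plc, Selkirk Ltd, Stratus AS, Thornfield Partners Oy, Windward Group SpA

Rohan holds 70% of Caldera, so Rohan controls Caldera.
Caldera and Rohan together hold 10% + 35% = 45% of Windward, so Rohan controls Windward.
Rohan holds 58% of Selkirk, so Rohan controls Selkirk.
Caldera and Rohan together hold 66% + 13% = 79% of Stratus, so Rohan controls Stratus.
Caldera and Selkirk together hold 5% + 57% = 62% of Thornfield, so Rohan controls Thornfield.
Stratus holds 100% of Arbor, so Rohan controls Arbor.
No other company's threshold is met.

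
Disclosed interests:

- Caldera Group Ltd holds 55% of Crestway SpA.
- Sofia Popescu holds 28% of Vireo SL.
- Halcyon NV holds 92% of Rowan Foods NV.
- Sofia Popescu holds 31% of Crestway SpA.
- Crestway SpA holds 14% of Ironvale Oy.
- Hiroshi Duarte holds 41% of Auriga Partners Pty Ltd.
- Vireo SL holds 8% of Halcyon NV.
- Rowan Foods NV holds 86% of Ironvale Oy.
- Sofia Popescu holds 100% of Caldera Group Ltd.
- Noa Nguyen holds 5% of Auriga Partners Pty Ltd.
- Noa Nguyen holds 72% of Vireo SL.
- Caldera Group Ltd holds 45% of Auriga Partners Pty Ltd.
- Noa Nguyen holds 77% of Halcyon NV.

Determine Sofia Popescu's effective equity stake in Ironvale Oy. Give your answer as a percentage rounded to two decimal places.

Sofia reaches Ironvale along 3 paths.
Via Vireo → Halcyon → Rowan: 28% × 8% × 92% × 86% = 1.772288%.
Via Crestway: 31% × 14% = 4.34%.
Via Caldera → Crestway: 100% × 55% × 14% = 7.7%.
Total: 1.772288% + 4.34% + 7.7% = 13.812288%.
Rounded: 13.81%.

13.81%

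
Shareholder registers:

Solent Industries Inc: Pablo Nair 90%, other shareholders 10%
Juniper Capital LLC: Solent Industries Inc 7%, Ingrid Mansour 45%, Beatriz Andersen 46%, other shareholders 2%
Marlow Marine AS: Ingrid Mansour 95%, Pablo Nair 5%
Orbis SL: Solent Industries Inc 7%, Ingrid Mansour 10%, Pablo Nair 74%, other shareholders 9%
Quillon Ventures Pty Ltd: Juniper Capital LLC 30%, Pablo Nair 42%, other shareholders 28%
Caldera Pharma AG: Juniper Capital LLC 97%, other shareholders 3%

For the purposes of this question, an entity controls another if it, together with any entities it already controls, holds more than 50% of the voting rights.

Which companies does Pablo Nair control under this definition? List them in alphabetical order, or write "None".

Orbis SL, Solent Industries Inc

Pablo holds 90% of Solent, so Pablo controls Solent.
Solent and Pablo together hold 7% + 74% = 81% of Orbis, so Pablo controls Orbis.
No other company's threshold is met.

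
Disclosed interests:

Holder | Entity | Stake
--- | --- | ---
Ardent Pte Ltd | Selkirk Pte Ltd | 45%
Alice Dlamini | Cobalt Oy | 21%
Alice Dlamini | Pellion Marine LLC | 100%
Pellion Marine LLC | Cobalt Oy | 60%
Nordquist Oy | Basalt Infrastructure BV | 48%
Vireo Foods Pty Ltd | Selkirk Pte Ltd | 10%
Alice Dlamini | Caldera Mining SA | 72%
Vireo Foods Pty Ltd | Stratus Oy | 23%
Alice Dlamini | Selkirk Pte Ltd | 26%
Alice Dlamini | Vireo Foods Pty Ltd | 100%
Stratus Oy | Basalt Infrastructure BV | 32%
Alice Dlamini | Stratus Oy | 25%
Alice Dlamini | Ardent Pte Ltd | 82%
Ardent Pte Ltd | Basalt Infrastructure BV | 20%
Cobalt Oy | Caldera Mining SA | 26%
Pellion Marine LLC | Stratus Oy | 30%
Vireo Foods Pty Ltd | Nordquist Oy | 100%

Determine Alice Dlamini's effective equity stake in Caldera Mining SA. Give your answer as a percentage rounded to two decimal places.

93.06%

Alice reaches Caldera along 3 paths.
Via Pellion → Cobalt: 100% × 60% × 26% = 15.6%.
Via Cobalt: 21% × 26% = 5.46%.
Direct stake: 72% = 72%.
Total: 15.6% + 5.46% + 72% = 93.06%.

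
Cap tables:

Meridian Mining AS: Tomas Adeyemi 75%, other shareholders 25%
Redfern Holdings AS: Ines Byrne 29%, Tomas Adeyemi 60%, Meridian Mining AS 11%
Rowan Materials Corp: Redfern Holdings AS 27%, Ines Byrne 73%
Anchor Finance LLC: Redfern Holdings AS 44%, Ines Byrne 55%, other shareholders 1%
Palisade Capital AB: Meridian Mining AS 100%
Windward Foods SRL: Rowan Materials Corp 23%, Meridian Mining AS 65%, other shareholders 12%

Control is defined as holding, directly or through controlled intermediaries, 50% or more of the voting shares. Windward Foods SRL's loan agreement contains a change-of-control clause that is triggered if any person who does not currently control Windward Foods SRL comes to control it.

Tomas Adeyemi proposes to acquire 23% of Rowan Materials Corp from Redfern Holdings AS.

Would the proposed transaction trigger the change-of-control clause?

The purchase adds only to Tomas's holdings (Redfern's stake shrinks), so Tomas is the only person who could newly come to control Windward.
Tomas holds 75% of Meridian, so Tomas controls Meridian.
Meridian holds 65% of Windward, so Tomas controls Windward.
So Tomas already controls Windward before the transaction.
After the purchase, Tomas holds 23% of Rowan directly, and Redfern's stake falls to 4%.
Tomas controlled Windward already, so this is not a new person acquiring control; every other person's position is unchanged or reduced.
No new person acquires control, so the clause is not triggered.

No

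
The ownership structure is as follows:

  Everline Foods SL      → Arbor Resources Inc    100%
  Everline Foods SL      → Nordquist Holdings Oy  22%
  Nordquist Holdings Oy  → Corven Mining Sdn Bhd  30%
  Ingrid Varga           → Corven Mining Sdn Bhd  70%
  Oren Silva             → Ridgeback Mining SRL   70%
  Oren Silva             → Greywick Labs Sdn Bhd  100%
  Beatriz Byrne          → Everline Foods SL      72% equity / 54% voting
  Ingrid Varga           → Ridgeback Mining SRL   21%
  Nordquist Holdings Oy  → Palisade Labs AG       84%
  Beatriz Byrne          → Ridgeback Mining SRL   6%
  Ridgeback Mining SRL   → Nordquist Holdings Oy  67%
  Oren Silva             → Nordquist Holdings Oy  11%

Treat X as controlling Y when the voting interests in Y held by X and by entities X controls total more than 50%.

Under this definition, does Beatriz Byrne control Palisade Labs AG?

Beatriz holds 54% of Everline, so Beatriz controls Everline.
Everline holds 100% of Arbor, so Beatriz controls Arbor.
Neither Beatriz nor any entity Beatriz controls holds any voting interest in Palisade.
So Beatriz does not control Palisade.

No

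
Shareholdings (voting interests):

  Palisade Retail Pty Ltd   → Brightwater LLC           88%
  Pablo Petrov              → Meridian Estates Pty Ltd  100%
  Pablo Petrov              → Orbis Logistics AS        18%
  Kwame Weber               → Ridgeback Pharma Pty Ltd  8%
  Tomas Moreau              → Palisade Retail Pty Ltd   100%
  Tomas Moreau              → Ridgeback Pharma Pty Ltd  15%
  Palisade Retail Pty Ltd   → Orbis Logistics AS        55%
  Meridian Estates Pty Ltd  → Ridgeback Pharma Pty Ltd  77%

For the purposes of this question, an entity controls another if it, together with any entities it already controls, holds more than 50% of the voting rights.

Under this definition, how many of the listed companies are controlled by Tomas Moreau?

3

Tomas holds 100% of Palisade, so Tomas controls Palisade.
Palisade holds 55% of Orbis, so Tomas controls Orbis.
Palisade holds 88% of Brightwater, so Tomas controls Brightwater.
No other company's threshold is met.
Tomas controls 3 companies.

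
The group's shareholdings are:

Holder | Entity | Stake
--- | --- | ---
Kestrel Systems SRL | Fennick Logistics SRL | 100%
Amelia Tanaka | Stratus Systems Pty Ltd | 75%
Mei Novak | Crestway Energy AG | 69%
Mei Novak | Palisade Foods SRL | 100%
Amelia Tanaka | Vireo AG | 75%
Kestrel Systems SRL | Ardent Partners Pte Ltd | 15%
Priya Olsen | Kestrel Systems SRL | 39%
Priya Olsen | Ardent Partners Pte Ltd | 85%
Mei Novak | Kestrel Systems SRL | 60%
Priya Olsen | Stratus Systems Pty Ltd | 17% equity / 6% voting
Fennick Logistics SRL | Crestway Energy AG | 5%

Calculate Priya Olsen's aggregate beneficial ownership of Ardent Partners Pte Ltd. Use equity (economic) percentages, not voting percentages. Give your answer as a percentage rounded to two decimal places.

90.85%

Priya reaches Ardent along 2 paths.
Via Kestrel: 39% × 15% = 5.85%.
Direct stake: 85% = 85%.
Total: 5.85% + 85% = 90.85%.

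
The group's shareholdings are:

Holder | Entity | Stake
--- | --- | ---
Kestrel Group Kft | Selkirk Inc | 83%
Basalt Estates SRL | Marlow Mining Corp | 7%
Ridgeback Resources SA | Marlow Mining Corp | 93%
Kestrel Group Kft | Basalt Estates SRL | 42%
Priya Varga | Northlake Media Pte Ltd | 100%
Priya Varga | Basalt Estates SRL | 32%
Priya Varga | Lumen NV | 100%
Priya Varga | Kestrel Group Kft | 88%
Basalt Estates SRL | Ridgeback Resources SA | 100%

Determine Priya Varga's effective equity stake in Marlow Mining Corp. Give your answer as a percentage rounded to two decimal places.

68.96%

Priya reaches Marlow along 4 paths.
Via Kestrel → Basalt: 88% × 42% × 7% = 2.5872%.
Via Basalt: 32% × 7% = 2.24%.
Via Kestrel → Basalt → Ridgeback: 88% × 42% × 100% × 93% = 34.3728%.
Via Basalt → Ridgeback: 32% × 100% × 93% = 29.76%.
Total: 2.5872% + 2.24% + 34.3728% + 29.76% = 68.96%.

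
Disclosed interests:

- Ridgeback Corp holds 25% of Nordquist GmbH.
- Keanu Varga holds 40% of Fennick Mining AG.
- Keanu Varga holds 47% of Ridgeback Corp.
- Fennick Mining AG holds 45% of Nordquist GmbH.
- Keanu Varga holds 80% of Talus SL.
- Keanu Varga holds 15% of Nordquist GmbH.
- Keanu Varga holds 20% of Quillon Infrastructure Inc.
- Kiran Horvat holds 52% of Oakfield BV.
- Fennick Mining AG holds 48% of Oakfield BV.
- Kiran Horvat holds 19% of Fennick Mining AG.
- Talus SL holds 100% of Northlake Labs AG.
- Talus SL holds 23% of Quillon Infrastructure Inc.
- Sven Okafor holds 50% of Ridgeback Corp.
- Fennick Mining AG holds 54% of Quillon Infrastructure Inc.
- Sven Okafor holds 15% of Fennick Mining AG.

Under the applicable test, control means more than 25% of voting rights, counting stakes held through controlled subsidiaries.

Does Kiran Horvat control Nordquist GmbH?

Kiran holds 52% of Oakfield, so Kiran controls Oakfield.
Neither Kiran nor any entity Kiran controls holds any voting interest in Nordquist.
So Kiran does not control Nordquist.

No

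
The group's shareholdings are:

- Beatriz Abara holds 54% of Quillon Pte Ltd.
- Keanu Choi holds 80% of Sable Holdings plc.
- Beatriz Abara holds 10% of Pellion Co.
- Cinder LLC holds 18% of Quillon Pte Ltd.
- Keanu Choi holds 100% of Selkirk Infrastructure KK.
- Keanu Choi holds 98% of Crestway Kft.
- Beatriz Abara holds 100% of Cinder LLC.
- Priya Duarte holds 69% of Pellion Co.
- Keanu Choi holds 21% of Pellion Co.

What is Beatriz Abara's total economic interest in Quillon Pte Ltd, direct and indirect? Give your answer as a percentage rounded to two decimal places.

Beatriz reaches Quillon along 2 paths.
Direct stake: 54% = 54%.
Via Cinder: 100% × 18% = 18%.
Total: 54% + 18% = 72%.
Rounded: 72.00%.

72.00%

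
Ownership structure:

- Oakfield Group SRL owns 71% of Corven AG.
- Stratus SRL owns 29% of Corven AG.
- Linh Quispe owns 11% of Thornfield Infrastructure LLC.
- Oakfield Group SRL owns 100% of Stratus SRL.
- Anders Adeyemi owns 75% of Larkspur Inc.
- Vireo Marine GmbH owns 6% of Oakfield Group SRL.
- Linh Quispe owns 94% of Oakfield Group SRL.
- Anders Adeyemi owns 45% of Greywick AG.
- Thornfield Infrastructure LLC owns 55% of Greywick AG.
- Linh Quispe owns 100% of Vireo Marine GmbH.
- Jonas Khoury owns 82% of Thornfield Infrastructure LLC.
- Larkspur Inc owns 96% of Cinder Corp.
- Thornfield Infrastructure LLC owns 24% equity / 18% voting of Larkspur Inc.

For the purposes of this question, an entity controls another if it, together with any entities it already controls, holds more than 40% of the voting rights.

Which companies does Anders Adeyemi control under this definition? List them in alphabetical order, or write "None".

Anders holds 45% of Greywick, so Anders controls Greywick.
Anders holds 75% of Larkspur, so Anders controls Larkspur.
Larkspur holds 96% of Cinder, so Anders controls Cinder.
No other company's threshold is met.

Cinder Corp, Greywick AG, Larkspur Inc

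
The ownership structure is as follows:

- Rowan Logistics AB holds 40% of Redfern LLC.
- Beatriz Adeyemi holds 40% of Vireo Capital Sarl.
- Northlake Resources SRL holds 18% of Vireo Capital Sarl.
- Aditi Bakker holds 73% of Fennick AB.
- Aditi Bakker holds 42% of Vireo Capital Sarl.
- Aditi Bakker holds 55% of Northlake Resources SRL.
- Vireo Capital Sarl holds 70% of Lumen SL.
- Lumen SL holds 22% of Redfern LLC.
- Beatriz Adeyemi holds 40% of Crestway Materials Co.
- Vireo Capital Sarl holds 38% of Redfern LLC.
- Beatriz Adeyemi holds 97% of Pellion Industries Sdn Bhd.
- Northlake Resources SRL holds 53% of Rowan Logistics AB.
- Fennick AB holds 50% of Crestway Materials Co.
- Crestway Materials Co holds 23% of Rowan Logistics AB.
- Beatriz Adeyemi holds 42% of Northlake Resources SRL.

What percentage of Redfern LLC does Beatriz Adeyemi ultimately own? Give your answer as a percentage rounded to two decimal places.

Beatriz reaches Redfern along 6 paths.
Via Vireo → Lumen: 40% × 70% × 22% = 6.16%.
Via Northlake → Vireo → Lumen: 42% × 18% × 70% × 22% = 1.16424%.
Via Crestway → Rowan: 40% × 23% × 40% = 3.68%.
Via Northlake → Rowan: 42% × 53% × 40% = 8.904%.
Via Vireo: 40% × 38% = 15.2%.
Via Northlake → Vireo: 42% × 18% × 38% = 2.8728%.
Total: 6.16% + 1.16424% + 3.68% + 8.904% + 15.2% + 2.8728% = 37.98104%.
Rounded: 37.98%.

37.98%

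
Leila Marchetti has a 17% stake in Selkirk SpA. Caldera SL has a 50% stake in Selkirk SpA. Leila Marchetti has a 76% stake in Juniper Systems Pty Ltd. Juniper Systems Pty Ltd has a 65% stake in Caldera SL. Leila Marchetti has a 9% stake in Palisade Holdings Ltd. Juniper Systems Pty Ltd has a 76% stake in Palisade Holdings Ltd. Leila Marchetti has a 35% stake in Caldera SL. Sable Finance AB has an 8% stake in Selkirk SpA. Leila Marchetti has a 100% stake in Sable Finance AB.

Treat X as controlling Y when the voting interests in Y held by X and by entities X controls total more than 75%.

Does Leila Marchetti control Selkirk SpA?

Leila holds 76% of Juniper, so Leila controls Juniper.
Leila and Juniper together hold 9% + 76% = 85% of Palisade, so Leila controls Palisade.
Juniper and Leila together hold 65% + 35% = 100% of Caldera, so Leila controls Caldera.
Leila holds 100% of Sable, so Leila controls Sable.
In Selkirk, Leila's side holds only 8% + 17% + 50% = 75%, not > 75%.
So Leila does not control Selkirk.

No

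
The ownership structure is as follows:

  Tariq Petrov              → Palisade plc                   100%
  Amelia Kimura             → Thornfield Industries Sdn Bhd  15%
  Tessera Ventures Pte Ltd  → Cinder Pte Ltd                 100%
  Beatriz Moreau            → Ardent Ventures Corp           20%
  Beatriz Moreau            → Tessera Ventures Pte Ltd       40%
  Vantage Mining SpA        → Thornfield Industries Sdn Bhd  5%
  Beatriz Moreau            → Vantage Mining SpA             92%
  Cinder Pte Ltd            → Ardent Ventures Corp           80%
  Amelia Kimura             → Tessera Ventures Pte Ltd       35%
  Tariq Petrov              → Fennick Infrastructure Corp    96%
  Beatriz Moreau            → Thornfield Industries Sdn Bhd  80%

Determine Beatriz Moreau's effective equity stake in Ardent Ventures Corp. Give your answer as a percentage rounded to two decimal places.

52.00%

Beatriz reaches Ardent along 2 paths.
Via Tessera → Cinder: 40% × 100% × 80% = 32%.
Direct stake: 20% = 20%.
Total: 32% + 20% = 52%.
Rounded: 52.00%.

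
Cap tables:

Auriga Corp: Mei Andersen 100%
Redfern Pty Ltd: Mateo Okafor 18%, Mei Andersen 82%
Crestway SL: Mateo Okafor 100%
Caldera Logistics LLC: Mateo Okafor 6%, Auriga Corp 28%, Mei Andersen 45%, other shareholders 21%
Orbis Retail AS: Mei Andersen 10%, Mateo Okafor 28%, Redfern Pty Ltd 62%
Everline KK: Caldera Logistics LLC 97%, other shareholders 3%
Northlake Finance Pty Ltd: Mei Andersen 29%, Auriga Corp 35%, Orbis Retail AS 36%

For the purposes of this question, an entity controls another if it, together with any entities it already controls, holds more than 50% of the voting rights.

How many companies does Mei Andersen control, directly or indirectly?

Mei holds 100% of Auriga, so Mei controls Auriga.
Mei holds 82% of Redfern, so Mei controls Redfern.
Auriga and Mei together hold 28% + 45% = 73% of Caldera, so Mei controls Caldera.
Mei and Redfern together hold 10% + 62% = 72% of Orbis, so Mei controls Orbis.
Caldera holds 97% of Everline, so Mei controls Everline.
Mei and Auriga and Orbis together hold 29% + 35% + 36% = 100% of Northlake, so Mei controls Northlake.
No other company's threshold is met.
Mei controls 6 companies.

6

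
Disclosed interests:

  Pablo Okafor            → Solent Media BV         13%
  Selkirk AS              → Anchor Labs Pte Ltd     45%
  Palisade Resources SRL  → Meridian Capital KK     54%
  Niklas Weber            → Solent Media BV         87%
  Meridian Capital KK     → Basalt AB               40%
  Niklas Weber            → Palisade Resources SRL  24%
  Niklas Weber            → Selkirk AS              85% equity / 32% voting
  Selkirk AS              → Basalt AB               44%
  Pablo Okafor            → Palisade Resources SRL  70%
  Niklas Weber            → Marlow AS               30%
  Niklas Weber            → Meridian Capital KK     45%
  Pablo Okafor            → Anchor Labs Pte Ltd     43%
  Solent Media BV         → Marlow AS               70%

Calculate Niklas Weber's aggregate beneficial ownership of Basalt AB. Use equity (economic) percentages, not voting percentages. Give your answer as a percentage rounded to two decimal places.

60.58%

Niklas reaches Basalt along 3 paths.
Via Selkirk: 85% × 44% = 37.4%.
Via Meridian: 45% × 40% = 18%.
Via Palisade → Meridian: 24% × 54% × 40% = 5.184%.
Total: 37.4% + 18% + 5.184% = 60.584%.
Rounded: 60.58%.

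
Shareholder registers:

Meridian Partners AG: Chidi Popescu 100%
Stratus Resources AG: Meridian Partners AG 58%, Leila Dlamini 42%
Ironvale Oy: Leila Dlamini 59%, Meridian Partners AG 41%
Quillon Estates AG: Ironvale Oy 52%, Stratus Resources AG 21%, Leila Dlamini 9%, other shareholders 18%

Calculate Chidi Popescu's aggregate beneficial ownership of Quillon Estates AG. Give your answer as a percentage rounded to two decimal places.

33.50%

Chidi reaches Quillon along 2 paths.
Via Meridian → Ironvale: 100% × 41% × 52% = 21.32%.
Via Meridian → Stratus: 100% × 58% × 21% = 12.18%.
Total: 21.32% + 12.18% = 33.5%.
Rounded: 33.50%.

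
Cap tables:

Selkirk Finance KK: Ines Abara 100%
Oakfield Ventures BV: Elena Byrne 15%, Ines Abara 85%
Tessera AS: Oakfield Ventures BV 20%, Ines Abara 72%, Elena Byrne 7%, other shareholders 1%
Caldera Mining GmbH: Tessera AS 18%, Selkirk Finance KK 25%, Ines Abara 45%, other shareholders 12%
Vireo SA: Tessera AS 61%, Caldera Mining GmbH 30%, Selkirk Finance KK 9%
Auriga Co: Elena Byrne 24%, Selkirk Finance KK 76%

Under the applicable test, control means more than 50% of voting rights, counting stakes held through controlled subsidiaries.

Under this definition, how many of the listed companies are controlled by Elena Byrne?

Elena's largest direct stake is 24% in Auriga, which does not meet the threshold.
Elena controls 0 companies.

0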